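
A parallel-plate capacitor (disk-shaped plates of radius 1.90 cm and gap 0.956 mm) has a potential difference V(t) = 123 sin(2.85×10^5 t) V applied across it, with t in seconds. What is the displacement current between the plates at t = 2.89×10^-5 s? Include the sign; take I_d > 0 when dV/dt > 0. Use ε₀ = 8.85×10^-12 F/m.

-1.37×10^-4 A

dV/dt = (123)(2.85×10^5)·cos(8.2365) = -1.308×10^7 V/s.
I_d = C dV/dt with C = ε₀A/d = (8.85×10^-12)(1.134×10^-3)/(9.56×10^-4) = 1.050×10^-11 F, so I_d = (1.050×10^-11)(-1.308×10^7) = -1.37×10^-4 A.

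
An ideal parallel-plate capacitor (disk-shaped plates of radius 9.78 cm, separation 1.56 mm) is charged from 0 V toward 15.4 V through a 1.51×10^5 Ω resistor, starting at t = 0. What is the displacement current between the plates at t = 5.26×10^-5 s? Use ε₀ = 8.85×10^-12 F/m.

C = ε₀A/d = (8.85×10^-12)(0.03005)/(1.56×10^-3) = 1.705×10^-10 F, so τ = RC = 2.575×10^-5 s.
The conduction current is I(t) = (V₀/R) e^(−t/τ), and the displacement current between the plates equals it.
t/τ = 2.043; I_d = (15.4/1.51×10^5) · e^(−2.043) = (1.020×10^-4)(0.1296) = 1.32×10^-5 A.

1.32×10^-5 A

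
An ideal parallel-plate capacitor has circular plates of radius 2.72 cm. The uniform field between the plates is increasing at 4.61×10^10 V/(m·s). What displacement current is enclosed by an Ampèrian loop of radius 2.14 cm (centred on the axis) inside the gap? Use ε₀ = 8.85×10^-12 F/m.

Total displacement current: I_d = ε₀(πR²)(dE/dt) = (8.85×10^-12)(2.324×10^-3)(4.61×10^10) = 9.482×10^-4 A.
Through an area πr² the displacement current is I_d·(πr²/πR²) = I_d (r/R)² = 5.87×10^-4 A.

5.87×10^-4 A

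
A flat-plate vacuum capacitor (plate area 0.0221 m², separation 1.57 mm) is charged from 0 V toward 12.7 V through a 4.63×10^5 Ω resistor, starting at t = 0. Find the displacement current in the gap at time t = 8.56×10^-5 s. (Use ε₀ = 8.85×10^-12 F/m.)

6.22×10^-6 A

C = ε₀A/d = (8.85×10^-12)(0.0221)/(1.57×10^-3) = 1.246×10^-10 F, so τ = RC = 5.769×10^-5 s.
The conduction current is I(t) = (V₀/R) e^(−t/τ), and the displacement current between the plates equals it.
t/τ = 1.484; I_d = (12.7/4.63×10^5) · e^(−1.484) = (2.743×10^-5)(0.2267) = 6.22×10^-6 A.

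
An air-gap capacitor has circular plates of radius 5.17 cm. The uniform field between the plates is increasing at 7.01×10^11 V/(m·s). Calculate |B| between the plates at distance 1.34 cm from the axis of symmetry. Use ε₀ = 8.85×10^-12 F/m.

I_d = ε₀ dΦ_E/dt = ε₀ πR² (dE/dt) = (8.85×10^-12)(8.397×10^-3)(7.01×10^11) = 0.05209 A through the full plate area.
An Ampèrian loop of radius r encloses a fraction (r/R)² of I_d. Then B·2πr = μ₀ I_d (r/R)², giving B = μ₀ I_d r/(2πR²) = 5.22×10^-8 T.

5.22×10^-8 T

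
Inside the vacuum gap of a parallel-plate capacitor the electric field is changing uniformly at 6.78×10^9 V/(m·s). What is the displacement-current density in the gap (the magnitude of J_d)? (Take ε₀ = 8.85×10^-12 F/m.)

The displacement-current density is ε₀ ∂E/∂t = (8.85×10^-12)(6.78×10^9) = 0.0600 A/m².

0.0600 A/m²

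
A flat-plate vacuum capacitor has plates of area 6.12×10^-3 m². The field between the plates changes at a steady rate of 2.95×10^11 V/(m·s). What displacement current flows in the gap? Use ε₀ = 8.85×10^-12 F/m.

0.0160 A

With a uniform field, Φ_E = EA, so I_d = ε₀ A dE/dt = 0.0160 A.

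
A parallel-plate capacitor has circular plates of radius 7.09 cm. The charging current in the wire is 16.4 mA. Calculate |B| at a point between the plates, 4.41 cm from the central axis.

Between the plates the displacement current equals the wire current: I_d = 16.4 mA = 0.0164 A.
∮B·dl = μ₀ I_d,enc with I_d,enc = I_d r²/R² = 6.345×10^-3 A; so B = μ₀ I_d,enc/(2πr) = 2.88×10^-8 T.

2.88×10^-8 T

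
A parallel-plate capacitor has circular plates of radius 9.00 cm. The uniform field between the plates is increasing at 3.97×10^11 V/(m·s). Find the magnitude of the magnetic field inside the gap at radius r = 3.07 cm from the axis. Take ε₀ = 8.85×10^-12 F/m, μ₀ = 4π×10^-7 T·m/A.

6.78×10^-8 T

Total displacement current: I_d = ε₀(πR²)(dE/dt) = (8.85×10^-12)(0.02545)(3.97×10^11) = 0.08942 A.
∮B·dl = μ₀ I_d,enc with I_d,enc = I_d r²/R² = 0.01040 A; so B = μ₀ I_d,enc/(2πr) = 6.78×10^-8 T.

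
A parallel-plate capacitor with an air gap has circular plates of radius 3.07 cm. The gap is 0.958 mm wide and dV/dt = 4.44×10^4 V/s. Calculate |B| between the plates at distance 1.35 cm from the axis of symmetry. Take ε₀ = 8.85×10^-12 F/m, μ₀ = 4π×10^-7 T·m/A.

3.48×10^-12 T

I_d = C dV/dt with C = ε₀πR²/d = 2.735×10^-11 F, so I_d = (2.735×10^-11)(4.44×10^4) = 1.214×10^-6 A.
An Ampèrian loop of radius r encloses a fraction (r/R)² of I_d. Then B·2πr = μ₀ I_d (r/R)², giving B = μ₀ I_d r/(2πR²) = 3.48×10^-12 T.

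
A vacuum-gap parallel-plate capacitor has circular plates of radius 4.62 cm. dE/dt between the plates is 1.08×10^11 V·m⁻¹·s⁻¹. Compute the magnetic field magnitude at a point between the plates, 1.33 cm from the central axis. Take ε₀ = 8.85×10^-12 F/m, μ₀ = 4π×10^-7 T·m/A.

I_d = ε₀ dΦ_E/dt = ε₀ πR² (dE/dt) = (8.85×10^-12)(6.706×10^-3)(1.08×10^11) = 6.410×10^-3 A through the full plate area.
For r < R the Ampère–Maxwell law gives B(2πr) = μ₀ I_d (r²/R²), so B = μ₀ I_d r/(2πR²) = (4π×10^-7)(6.410×10^-3)(0.0133)/(2π·0.0462²) = 7.99×10^-9 T.

7.99×10^-9 T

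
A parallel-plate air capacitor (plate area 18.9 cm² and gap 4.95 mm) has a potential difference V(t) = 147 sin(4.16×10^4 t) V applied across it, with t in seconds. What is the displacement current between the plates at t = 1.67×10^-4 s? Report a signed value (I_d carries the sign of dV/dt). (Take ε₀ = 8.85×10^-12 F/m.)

1.63×10^-5 A

dV/dt = (147)(4.16×10^4)·cos(6.9472) = 4.816×10^6 V/s.
I_d = C dV/dt with C = ε₀A/d = (8.85×10^-12)(1.89×10^-3)/(4.95×10^-3) = 3.379×10^-12 F, so I_d = (3.379×10^-12)(4.816×10^6) = 1.63×10^-5 A.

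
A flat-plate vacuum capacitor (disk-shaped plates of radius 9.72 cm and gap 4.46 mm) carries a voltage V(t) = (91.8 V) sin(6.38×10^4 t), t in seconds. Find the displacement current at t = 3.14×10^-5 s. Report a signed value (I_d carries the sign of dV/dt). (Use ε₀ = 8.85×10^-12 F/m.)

dE/dt = (V₀ω/d)·cos(ωt) with ωt = 2.00332 rad: (91.8)(6.38×10^4)(-0.4192)/(4.46×10^-3) = -5.505×10^8 V/(m·s).
I_d = ε₀ A dE/dt = (8.85×10^-12)(0.02968)(-5.505×10^8) = -1.45×10^-4 A.

-1.45×10^-4 A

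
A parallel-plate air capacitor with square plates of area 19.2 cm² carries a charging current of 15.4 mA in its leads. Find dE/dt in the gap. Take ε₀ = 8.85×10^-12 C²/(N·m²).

9.06×10^11 V/(m·s)

Charge continuity gives I_d = I = 0.0154 A between the plates.
Since I_d = ε₀ A dE/dt, dE/dt = I_d/(ε₀A) = (0.0154)/((8.85×10^-12)(1.92×10^-3)) = 9.06×10^11 V/(m·s).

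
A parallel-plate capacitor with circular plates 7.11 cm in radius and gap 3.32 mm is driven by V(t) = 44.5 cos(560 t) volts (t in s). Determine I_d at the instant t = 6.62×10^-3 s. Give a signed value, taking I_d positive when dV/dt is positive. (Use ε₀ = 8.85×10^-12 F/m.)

dE/dt = (V₀ω/d)·−sin(ωt) with ωt = 3.7072 rad: (44.5)(560)(0.5359)/(3.32×10^-3) = 4.022×10^6 V/(m·s).
I_d = ε₀ A dE/dt = (8.85×10^-12)(0.01588)(4.022×10^6) = 5.65×10^-7 A.

5.65×10^-7 A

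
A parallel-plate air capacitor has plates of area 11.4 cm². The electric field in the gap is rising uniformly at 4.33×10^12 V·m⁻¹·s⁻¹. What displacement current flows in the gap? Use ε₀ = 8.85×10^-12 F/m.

The displacement current is ε₀ times dΦ_E/dt = ε₀ A dE/dt = (8.85×10^-12)(1.14×10^-3)(4.33×10^12) = 0.0437 A.

0.0437 A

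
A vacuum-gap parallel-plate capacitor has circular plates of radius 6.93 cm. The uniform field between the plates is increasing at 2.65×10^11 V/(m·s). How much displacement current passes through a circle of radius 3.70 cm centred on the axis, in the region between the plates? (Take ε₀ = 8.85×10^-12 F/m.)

Total displacement current: I_d = ε₀(πR²)(dE/dt) = (8.85×10^-12)(0.01509)(2.65×10^11) = 0.03539 A.
Since J_d is uniform, the enclosed fraction is (r/R)² = 0.2851, giving I_d,enc = 0.0101 A.

0.0101 A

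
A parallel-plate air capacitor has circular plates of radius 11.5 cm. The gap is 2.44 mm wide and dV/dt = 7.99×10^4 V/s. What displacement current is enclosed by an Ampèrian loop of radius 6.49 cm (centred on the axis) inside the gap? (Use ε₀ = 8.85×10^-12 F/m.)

3.83×10^-6 A

With E = V/d, dE/dt = 3.275×10^7 V/(m·s) and πR² = 0.04155 m², giving I_d = ε₀ πR² dE/dt = 1.204×10^-5 A.
Through an area πr² the displacement current is I_d·(πr²/πR²) = I_d (r/R)² = 3.83×10^-6 A.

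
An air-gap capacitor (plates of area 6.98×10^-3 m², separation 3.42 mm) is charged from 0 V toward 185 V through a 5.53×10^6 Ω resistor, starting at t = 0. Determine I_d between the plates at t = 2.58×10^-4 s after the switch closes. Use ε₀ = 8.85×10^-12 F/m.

2.53×10^-6 A

C = ε₀A/d = (8.85×10^-12)(6.98×10^-3)/(3.42×10^-3) = 1.806×10^-11 F, so τ = RC = 9.987×10^-5 s.
The conduction current is I(t) = (V₀/R) e^(−t/τ), and the displacement current between the plates equals it.
t/τ = 2.583; I_d = (185/5.53×10^6) · e^(−2.583) = (3.345×10^-5)(0.07555) = 2.53×10^-6 A.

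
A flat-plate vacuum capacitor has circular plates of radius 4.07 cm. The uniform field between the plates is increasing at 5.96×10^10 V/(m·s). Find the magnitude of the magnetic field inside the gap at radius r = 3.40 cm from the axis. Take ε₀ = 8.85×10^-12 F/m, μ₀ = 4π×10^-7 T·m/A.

Through the whole plate area (πR² = 5.204×10^-3 m²), I_d = ε₀ πR² dE/dt = 2.745×10^-3 A.
For r < R the Ampère–Maxwell law gives B(2πr) = μ₀ I_d (r²/R²), so B = μ₀ I_d r/(2πR²) = (4π×10^-7)(2.745×10^-3)(0.0340)/(2π·0.0407²) = 1.13×10^-8 T.

1.13×10^-8 T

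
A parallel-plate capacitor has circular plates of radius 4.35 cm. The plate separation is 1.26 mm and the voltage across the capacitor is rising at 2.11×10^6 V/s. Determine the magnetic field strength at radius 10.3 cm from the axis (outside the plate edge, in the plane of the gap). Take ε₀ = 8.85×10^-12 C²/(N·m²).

With E = V/d, dE/dt = 1.675×10^9 V/(m·s) and πR² = 5.945×10^-3 m², giving I_d = ε₀ πR² dE/dt = 8.813×10^-5 A.
With r > R the enclosed displacement current is the full I_d; B = μ₀ I_d / (2πr) = 1.71×10^-10 T.

1.71×10^-10 T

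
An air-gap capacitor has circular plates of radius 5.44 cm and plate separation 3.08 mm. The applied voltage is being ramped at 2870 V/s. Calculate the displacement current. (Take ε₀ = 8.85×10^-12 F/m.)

E = V/d so dE/dt = (dV/dt)/d = 9.318×10^5 V/(m·s), and I_d = ε₀ A dE/dt = (8.85×10^-12)(9.297×10^-3)(9.318×10^5) = 7.67×10^-8 A.

7.67×10^-8 A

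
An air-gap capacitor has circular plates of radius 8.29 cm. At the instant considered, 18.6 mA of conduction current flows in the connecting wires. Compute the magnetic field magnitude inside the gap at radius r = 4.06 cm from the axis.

2.20×10^-8 T

Between the plates the displacement current equals the wire current: I_d = 18.6 mA = 0.0186 A.
For r < R the Ampère–Maxwell law gives B(2πr) = μ₀ I_d (r²/R²), so B = μ₀ I_d r/(2πR²) = (4π×10^-7)(0.0186)(0.0406)/(2π·0.0829²) = 2.20×10^-8 T.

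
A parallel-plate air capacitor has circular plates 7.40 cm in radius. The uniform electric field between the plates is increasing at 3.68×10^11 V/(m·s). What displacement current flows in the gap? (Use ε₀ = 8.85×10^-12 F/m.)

The displacement current is ε₀ times dΦ_E/dt = ε₀ A dE/dt = (8.85×10^-12)(0.01720)(3.68×10^11) = 0.0560 A.

0.0560 A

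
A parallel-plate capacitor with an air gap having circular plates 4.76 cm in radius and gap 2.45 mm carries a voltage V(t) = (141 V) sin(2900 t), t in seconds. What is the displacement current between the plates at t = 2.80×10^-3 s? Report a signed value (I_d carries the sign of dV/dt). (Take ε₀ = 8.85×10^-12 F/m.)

dV/dt = (141)(2900)·cos(8.12) = -1.075×10^5 V/s.
I_d = C dV/dt with C = ε₀A/d = (8.85×10^-12)(7.118×10^-3)/(2.45×10^-3) = 2.571×10^-11 F, so I_d = (2.571×10^-11)(-1.075×10^5) = -2.76×10^-6 A.

-2.76×10^-6 A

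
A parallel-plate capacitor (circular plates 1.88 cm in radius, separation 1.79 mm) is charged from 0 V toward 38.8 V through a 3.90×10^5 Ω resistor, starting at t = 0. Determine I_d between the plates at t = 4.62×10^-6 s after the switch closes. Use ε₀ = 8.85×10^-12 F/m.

C = ε₀A/d = (8.85×10^-12)(1.110×10^-3)/(1.79×10^-3) = 5.488×10^-12 F, so τ = RC = 2.140×10^-6 s.
The conduction current is I(t) = (V₀/R) e^(−t/τ), and the displacement current between the plates equals it.
t/τ = 2.159; I_d = (38.8/3.90×10^5) · e^(−2.159) = (9.949×10^-5)(0.1154) = 1.15×10^-5 A.

1.15×10^-5 A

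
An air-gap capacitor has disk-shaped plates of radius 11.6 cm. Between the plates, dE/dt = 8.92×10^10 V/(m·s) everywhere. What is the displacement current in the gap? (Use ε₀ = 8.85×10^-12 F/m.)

The displacement current is ε₀ times dΦ_E/dt = ε₀ A dE/dt = (8.85×10^-12)(0.04227)(8.92×10^10) = 0.0334 A.

0.0334 A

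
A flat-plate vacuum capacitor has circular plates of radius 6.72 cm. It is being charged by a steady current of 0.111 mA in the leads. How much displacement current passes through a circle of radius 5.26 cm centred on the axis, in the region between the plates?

Between the plates the displacement current equals the wire current: I_d = 0.111 mA = 1.11×10^-4 A.
Through an area πr² the displacement current is I_d·(πr²/πR²) = I_d (r/R)² = 6.80×10^-5 A.

6.80×10^-5 A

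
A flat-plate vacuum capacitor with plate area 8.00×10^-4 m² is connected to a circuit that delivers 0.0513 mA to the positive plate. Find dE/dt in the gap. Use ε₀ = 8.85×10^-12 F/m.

7.25×10^9 V/(m·s)

Charge continuity gives I_d = I = 5.13×10^-5 A between the plates.
Then dE/dt = I_d/(ε₀A) = 7.25×10^9 V/(m·s).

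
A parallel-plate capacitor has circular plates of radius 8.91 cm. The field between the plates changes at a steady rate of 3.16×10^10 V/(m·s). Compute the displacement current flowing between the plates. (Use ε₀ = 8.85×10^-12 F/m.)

I_d = ε₀ A (dE/dt) = (8.85×10^-12)(0.02494 m²)(3.16×10^10) = 6.97×10^-3 A.

6.97×10^-3 A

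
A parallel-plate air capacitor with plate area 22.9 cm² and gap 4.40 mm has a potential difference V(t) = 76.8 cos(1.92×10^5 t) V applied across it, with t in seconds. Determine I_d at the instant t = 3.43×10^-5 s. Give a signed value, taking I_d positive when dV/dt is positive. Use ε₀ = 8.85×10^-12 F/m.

dE/dt = (V₀ω/d)·−sin(ωt) with ωt = 6.5856 rad: (76.8)(1.92×10^5)(-0.2978)/(4.40×10^-3) = -9.980×10^8 V/(m·s).
I_d = ε₀ A dE/dt = (8.85×10^-12)(2.29×10^-3)(-9.980×10^8) = -2.02×10^-5 A.

-2.02×10^-5 A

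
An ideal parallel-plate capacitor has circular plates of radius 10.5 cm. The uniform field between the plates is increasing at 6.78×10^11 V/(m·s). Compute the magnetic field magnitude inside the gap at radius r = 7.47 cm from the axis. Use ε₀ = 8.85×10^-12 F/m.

Total displacement current: I_d = ε₀(πR²)(dE/dt) = (8.85×10^-12)(0.03464)(6.78×10^11) = 0.2079 A.
For r < R the Ampère–Maxwell law gives B(2πr) = μ₀ I_d (r²/R²), so B = μ₀ I_d r/(2πR²) = (4π×10^-7)(0.2079)(0.0747)/(2π·0.105²) = 2.82×10^-7 T.

2.82×10^-7 T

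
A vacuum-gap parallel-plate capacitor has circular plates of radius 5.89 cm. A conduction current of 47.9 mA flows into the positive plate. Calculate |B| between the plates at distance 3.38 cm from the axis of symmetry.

No conduction current crosses the gap, so I_d there equals the 0.0479 A in the leads.
An Ampèrian loop of radius r encloses a fraction (r/R)² of I_d. Then B·2πr = μ₀ I_d (r/R)², giving B = μ₀ I_d r/(2πR²) = 9.33×10^-8 T.

9.33×10^-8 T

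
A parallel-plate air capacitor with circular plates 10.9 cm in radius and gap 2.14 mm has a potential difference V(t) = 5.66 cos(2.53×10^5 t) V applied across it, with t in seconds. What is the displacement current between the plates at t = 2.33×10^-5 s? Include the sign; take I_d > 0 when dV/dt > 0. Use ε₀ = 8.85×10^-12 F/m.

8.37×10^-5 A

C = ε₀A/d = (8.85×10^-12)(0.03733)/(2.14×10^-3) = 1.544×10^-10 F. dV/dt = V₀ω·−sin(ωt); at ωt = 5.8949 rad this factor is 0.3786.
I_d = C dV/dt = (1.544×10^-10)(5.66)(2.53×10^5)(0.3786) = 8.37×10^-5 A.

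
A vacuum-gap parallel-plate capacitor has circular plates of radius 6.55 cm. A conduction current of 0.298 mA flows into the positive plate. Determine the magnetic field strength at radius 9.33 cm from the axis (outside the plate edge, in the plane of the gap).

6.39×10^-10 T

By continuity the displacement current in the gap matches the conduction current: I_d = 2.98×10^-4 A.
With r > R the enclosed displacement current is the full I_d; B = μ₀ I_d / (2πr) = 6.39×10^-10 T.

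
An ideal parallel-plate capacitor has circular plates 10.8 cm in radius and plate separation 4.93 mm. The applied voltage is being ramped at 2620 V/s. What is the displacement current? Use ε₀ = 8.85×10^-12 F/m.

1.72×10^-7 A

The field between the plates is E = V/d, so dE/dt = (2620)/(4.93×10^-3 m) = 5.314×10^5 V/(m·s).
I_d = ε₀ A (dE/dt) = (8.85×10^-12)(0.03664)(5.314×10^5) = 1.72×10^-7 A.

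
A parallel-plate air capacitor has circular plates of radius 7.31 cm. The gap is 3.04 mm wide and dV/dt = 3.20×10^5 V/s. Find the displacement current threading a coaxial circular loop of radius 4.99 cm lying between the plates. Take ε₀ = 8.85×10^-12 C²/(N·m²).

With E = V/d, dE/dt = 1.053×10^8 V/(m·s) and πR² = 0.01679 m², giving I_d = ε₀ πR² dE/dt = 1.565×10^-5 A.
The field is uniform, so I_d,enc = I_d (r/R)² = (1.565×10^-5)(4.99/7.31)² = 7.29×10^-6 A.

7.29×10^-6 A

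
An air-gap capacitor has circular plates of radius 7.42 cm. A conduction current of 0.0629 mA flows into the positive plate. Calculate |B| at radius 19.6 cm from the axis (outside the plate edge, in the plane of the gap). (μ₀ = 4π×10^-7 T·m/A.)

6.42×10^-11 T

No conduction current crosses the gap, so I_d there equals the 6.29×10^-5 A in the leads.
Outside the plates the loop encloses all of I_d, so B·2πr = μ₀ I_d and B = 6.42×10^-11 T.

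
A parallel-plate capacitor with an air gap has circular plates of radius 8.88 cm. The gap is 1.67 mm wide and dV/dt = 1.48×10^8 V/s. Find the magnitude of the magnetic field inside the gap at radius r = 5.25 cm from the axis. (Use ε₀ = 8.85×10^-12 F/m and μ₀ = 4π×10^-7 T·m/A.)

dE/dt = (dV/dt)/d = 8.862×10^10 V/(m·s); I_d = ε₀(πR²)(dE/dt) = (8.85×10^-12)(0.02477)(8.862×10^10) = 0.01943 A.
∮B·dl = μ₀ I_d,enc with I_d,enc = I_d r²/R² = 6.791×10^-3 A; so B = μ₀ I_d,enc/(2πr) = 2.59×10^-8 T.

2.59×10^-8 T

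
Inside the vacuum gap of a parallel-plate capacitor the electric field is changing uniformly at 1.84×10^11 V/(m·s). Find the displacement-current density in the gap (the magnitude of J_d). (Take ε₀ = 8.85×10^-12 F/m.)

The displacement-current density is ε₀ ∂E/∂t = (8.85×10^-12)(1.84×10^11) = 1.63 A/m².

1.63 A/m²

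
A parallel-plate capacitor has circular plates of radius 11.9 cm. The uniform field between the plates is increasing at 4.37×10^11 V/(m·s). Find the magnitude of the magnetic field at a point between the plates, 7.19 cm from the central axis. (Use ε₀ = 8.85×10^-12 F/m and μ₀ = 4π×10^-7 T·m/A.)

1.75×10^-7 T

Through the whole plate area (πR² = 0.04449 m²), I_d = ε₀ πR² dE/dt = 0.1721 A.
For r < R the Ampère–Maxwell law gives B(2πr) = μ₀ I_d (r²/R²), so B = μ₀ I_d r/(2πR²) = (4π×10^-7)(0.1721)(0.0719)/(2π·0.119²) = 1.75×10^-7 T.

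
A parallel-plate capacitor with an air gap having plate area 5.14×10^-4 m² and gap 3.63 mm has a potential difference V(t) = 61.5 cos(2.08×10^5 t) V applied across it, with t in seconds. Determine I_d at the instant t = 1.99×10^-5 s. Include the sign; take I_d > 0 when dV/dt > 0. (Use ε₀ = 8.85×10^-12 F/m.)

1.35×10^-5 A

C = ε₀A/d = (8.85×10^-12)(5.14×10^-4)/(3.63×10^-3) = 1.253×10^-12 F. dV/dt = V₀ω·−sin(ωt); at ωt = 4.1392 rad this factor is 0.8402.
I_d = C dV/dt = (1.253×10^-12)(61.5)(2.08×10^5)(0.8402) = 1.35×10^-5 A.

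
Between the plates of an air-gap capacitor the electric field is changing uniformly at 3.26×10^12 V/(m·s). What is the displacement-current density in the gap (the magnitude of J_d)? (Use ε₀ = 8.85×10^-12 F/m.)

The displacement-current density is ε₀ ∂E/∂t = (8.85×10^-12)(3.26×10^12) = 28.9 A/m².

28.9 A/m²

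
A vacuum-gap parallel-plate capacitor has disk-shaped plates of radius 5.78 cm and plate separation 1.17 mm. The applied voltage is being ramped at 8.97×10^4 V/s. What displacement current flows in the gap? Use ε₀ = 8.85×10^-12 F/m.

The displacement current equals the charging current C dV/dt. With C = ε₀A/d = (8.85×10^-12)(0.01050)/(1.17×10^-3) = 7.942×10^-11 F, I_d = (7.942×10^-11)(8.97×10^4) = 7.12×10^-6 A.

7.12×10^-6 A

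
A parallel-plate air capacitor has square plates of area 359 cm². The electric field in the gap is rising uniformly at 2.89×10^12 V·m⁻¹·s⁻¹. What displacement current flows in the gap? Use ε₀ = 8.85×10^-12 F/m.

0.918 A

With a uniform field, Φ_E = EA, so I_d = ε₀ A dE/dt = 0.918 A.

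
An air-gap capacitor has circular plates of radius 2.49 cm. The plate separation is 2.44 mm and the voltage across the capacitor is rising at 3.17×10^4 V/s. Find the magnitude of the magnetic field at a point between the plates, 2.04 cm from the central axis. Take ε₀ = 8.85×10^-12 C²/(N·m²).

I_d = C dV/dt with C = ε₀πR²/d = 7.065×10^-12 F, so I_d = (7.065×10^-12)(3.17×10^4) = 2.240×10^-7 A.
For r < R the Ampère–Maxwell law gives B(2πr) = μ₀ I_d (r²/R²), so B = μ₀ I_d r/(2πR²) = (4π×10^-7)(2.240×10^-7)(0.0204)/(2π·0.0249²) = 1.47×10^-12 T.

1.47×10^-12 T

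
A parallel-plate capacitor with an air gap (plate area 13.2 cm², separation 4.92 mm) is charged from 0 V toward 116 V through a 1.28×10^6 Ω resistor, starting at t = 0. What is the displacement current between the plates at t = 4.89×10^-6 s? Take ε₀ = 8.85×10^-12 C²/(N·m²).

With C = ε₀A/d = (8.85×10^-12)(1.32×10^-3)/(4.92×10^-3) = 2.374×10^-12 F, the time constant is τ = RC = 3.039×10^-6 s, so t/τ = 1.609 and e^(−t/τ) = 0.2001.
I_d = I_cond = (V₀/R) e^(−t/τ) = (9.062×10^-5)(0.2001) = 1.81×10^-5 A.

1.81×10^-5 A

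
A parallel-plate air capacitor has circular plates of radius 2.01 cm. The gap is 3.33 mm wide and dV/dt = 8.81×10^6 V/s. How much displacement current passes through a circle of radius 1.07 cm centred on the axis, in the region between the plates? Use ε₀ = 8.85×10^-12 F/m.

I_d = C dV/dt with C = ε₀πR²/d = 3.373×10^-12 F, so I_d = (3.373×10^-12)(8.81×10^6) = 2.972×10^-5 A.
Since J_d is uniform, the enclosed fraction is (r/R)² = 0.2834, giving I_d,enc = 8.42×10^-6 A.

8.42×10^-6 A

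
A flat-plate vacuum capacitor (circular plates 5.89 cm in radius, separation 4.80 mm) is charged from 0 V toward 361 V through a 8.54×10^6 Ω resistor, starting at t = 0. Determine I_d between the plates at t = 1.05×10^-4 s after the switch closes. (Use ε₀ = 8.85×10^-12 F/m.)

With C = ε₀A/d = (8.85×10^-12)(0.01090)/(4.80×10^-3) = 2.010×10^-11 F, the time constant is τ = RC = 1.717×10^-4 s, so t/τ = 0.6115 and e^(−t/τ) = 0.5425.
I_d = I_cond = (V₀/R) e^(−t/τ) = (4.227×10^-5)(0.5425) = 2.29×10^-5 A.

2.29×10^-5 A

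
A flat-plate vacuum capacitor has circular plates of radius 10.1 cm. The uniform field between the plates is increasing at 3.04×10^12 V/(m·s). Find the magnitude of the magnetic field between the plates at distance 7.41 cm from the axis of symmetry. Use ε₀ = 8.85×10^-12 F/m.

Through the whole plate area (πR² = 0.03205 m²), I_d = ε₀ πR² dE/dt = 0.8623 A.
For r < R the Ampère–Maxwell law gives B(2πr) = μ₀ I_d (r²/R²), so B = μ₀ I_d r/(2πR²) = (4π×10^-7)(0.8623)(0.0741)/(2π·0.101²) = 1.25×10^-6 T.

1.25×10^-6 T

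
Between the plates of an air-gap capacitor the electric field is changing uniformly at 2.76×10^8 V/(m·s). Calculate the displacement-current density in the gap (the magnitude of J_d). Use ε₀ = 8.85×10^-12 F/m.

2.44×10^-3 A/m²

The displacement-current density is ε₀ ∂E/∂t = (8.85×10^-12)(2.76×10^8) = 2.44×10^-3 A/m².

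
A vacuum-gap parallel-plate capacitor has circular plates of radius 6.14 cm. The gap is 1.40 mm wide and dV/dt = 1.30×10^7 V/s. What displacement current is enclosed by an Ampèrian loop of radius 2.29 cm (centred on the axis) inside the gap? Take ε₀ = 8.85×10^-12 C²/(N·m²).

With E = V/d, dE/dt = 9.286×10^9 V/(m·s) and πR² = 0.01184 m², giving I_d = ε₀ πR² dE/dt = 9.730×10^-4 A.
The field is uniform, so I_d,enc = I_d (r/R)² = (9.730×10^-4)(2.29/6.14)² = 1.35×10^-4 A.

1.35×10^-4 A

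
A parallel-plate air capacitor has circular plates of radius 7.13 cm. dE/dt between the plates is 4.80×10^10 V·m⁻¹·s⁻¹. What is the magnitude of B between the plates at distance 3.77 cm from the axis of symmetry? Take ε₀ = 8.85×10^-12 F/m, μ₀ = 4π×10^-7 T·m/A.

1.01×10^-8 T

I_d = ε₀ dΦ_E/dt = ε₀ πR² (dE/dt) = (8.85×10^-12)(0.01597)(4.80×10^10) = 6.784×10^-3 A through the full plate area.
∮B·dl = μ₀ I_d,enc with I_d,enc = I_d r²/R² = 1.897×10^-3 A; so B = μ₀ I_d,enc/(2πr) = 1.01×10^-8 T.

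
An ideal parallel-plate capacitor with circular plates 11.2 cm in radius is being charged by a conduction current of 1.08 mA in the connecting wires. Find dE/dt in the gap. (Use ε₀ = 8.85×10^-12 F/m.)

Charge continuity gives I_d = I = 1.08×10^-3 A between the plates.
Inverting I_d = ε₀ A dE/dt gives dE/dt = 1.08×10^-3 / (8.85×10^-12 · 0.03941) = 3.10×10^9 V/(m·s).

3.10×10^9 V/(m·s)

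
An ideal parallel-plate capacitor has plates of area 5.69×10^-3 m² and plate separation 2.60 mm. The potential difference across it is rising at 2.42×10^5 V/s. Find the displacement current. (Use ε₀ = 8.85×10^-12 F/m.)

4.69×10^-6 A

C = ε₀A/d = (8.85×10^-12)(5.69×10^-3)/(2.60×10^-3) = 1.937×10^-11 F.
I_d = C dV/dt = (1.937×10^-11)(2.42×10^5) = 4.69×10^-6 A.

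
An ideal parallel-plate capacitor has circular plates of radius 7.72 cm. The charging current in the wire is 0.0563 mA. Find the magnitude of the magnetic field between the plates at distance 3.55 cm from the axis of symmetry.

6.71×10^-11 T

By continuity the displacement current in the gap matches the conduction current: I_d = 5.63×10^-5 A.
∮B·dl = μ₀ I_d,enc with I_d,enc = I_d r²/R² = 1.191×10^-5 A; so B = μ₀ I_d,enc/(2πr) = 6.71×10^-11 T.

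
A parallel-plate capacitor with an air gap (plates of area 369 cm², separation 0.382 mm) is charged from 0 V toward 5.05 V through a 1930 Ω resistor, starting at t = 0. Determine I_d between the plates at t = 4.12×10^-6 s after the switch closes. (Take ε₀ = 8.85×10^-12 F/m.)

2.15×10^-4 A

With C = ε₀A/d = (8.85×10^-12)(0.0369)/(3.82×10^-4) = 8.549×10^-10 F, the time constant is τ = RC = 1.650×10^-6 s, so t/τ = 2.497 and e^(−t/τ) = 0.08233.
I_d = I_cond = (V₀/R) e^(−t/τ) = (2.617×10^-3)(0.08233) = 2.15×10^-4 A.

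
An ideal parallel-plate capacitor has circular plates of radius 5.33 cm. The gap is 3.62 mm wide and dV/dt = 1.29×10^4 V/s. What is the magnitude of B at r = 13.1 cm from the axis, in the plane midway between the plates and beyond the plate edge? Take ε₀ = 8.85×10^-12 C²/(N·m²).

4.30×10^-13 T

With E = V/d, dE/dt = 3.564×10^6 V/(m·s) and πR² = 8.925×10^-3 m², giving I_d = ε₀ πR² dE/dt = 2.815×10^-7 A.
For r ≥ R the full I_d is enclosed: B = μ₀ I_d/(2πr) = (4π×10^-7)(2.815×10^-7)/(2π·0.131) = 4.30×10^-13 T.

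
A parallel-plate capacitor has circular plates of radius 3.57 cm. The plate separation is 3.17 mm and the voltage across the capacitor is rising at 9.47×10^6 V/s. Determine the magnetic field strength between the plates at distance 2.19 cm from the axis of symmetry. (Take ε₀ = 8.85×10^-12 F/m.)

3.64×10^-10 T

dE/dt = (dV/dt)/d = 2.987×10^9 V/(m·s); I_d = ε₀(πR²)(dE/dt) = (8.85×10^-12)(4.004×10^-3)(2.987×10^9) = 1.058×10^-4 A.
For r < R the Ampère–Maxwell law gives B(2πr) = μ₀ I_d (r²/R²), so B = μ₀ I_d r/(2πR²) = (4π×10^-7)(1.058×10^-4)(0.0219)/(2π·0.0357²) = 3.64×10^-10 T.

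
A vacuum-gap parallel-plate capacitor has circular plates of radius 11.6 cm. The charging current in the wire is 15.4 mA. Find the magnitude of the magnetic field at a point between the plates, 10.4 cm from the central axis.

By continuity the displacement current in the gap matches the conduction current: I_d = 0.0154 A.
∮B·dl = μ₀ I_d,enc with I_d,enc = I_d r²/R² = 0.01238 A; so B = μ₀ I_d,enc/(2πr) = 2.38×10^-8 T.

2.38×10^-8 T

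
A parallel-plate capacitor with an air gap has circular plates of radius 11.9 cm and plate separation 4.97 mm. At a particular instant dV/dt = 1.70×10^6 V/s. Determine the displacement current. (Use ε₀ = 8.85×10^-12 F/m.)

The field between the plates is E = V/d, so dE/dt = (1.70×10^6)/(4.97×10^-3 m) = 3.421×10^8 V/(m·s).
I_d = ε₀ A (dE/dt) = (8.85×10^-12)(0.04449)(3.421×10^8) = 1.35×10^-4 A.

1.35×10^-4 A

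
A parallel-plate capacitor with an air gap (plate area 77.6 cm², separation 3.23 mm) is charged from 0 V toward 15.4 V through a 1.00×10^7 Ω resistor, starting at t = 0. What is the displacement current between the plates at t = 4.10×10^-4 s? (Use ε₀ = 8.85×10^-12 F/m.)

C = ε₀A/d = (8.85×10^-12)(7.76×10^-3)/(3.23×10^-3) = 2.126×10^-11 F, so τ = RC = 2.126×10^-4 s.
The conduction current is I(t) = (V₀/R) e^(−t/τ), and the displacement current between the plates equals it.
t/τ = 1.929; I_d = (15.4/1.00×10^7) · e^(−1.929) = (1.540×10^-6)(0.1453) = 2.24×10^-7 A.

2.24×10^-7 A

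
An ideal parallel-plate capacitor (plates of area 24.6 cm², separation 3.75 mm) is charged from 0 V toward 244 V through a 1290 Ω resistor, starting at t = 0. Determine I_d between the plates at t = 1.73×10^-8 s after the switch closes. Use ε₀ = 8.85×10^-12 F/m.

C = ε₀A/d = (8.85×10^-12)(2.46×10^-3)/(3.75×10^-3) = 5.806×10^-12 F, so τ = RC = 7.490×10^-9 s.
The conduction current is I(t) = (V₀/R) e^(−t/τ), and the displacement current between the plates equals it.
t/τ = 2.310; I_d = (244/1290) · e^(−2.310) = (0.1891)(0.09926) = 0.0188 A.

0.0188 A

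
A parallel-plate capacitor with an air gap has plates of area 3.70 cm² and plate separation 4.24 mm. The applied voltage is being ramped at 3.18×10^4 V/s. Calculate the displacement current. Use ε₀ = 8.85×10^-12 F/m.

2.46×10^-8 A

E = V/d so dE/dt = (dV/dt)/d = 7.500×10^6 V/(m·s), and I_d = ε₀ A dE/dt = (8.85×10^-12)(3.70×10^-4)(7.500×10^6) = 2.46×10^-8 A.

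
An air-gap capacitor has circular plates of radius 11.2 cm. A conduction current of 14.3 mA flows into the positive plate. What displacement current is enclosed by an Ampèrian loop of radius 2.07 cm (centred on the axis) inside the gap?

4.88×10^-4 A

Between the plates the displacement current equals the wire current: I_d = 14.3 mA = 0.0143 A.
The field is uniform, so I_d,enc = I_d (r/R)² = (0.0143)(2.07/11.2)² = 4.88×10^-4 A.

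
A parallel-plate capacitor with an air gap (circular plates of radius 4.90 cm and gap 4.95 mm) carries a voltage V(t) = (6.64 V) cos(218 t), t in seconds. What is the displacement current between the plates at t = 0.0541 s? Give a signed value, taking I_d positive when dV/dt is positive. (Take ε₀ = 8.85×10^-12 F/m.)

dE/dt = (V₀ω/d)·−sin(ωt) with ωt = 11.7938 rad: (6.64)(218)(0.6980)/(4.95×10^-3) = 2.041×10^5 V/(m·s).
I_d = ε₀ A dE/dt = (8.85×10^-12)(7.543×10^-3)(2.041×10^5) = 1.36×10^-8 A.

1.36×10^-8 A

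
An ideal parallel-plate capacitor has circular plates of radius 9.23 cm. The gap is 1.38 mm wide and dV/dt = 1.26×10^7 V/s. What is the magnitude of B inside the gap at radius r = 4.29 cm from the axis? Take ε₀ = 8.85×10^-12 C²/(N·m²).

dE/dt = (dV/dt)/d = 9.130×10^9 V/(m·s); I_d = ε₀(πR²)(dE/dt) = (8.85×10^-12)(0.02676)(9.130×10^9) = 2.162×10^-3 A.
∮B·dl = μ₀ I_d,enc with I_d,enc = I_d r²/R² = 4.671×10^-4 A; so B = μ₀ I_d,enc/(2πr) = 2.18×10^-9 T.

2.18×10^-9 T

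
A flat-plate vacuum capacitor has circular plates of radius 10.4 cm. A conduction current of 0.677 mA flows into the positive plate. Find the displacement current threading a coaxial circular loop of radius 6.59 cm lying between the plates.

2.72×10^-4 A

No conduction current crosses the gap, so I_d there equals the 6.77×10^-4 A in the leads.
Since J_d is uniform, the enclosed fraction is (r/R)² = 0.4015, giving I_d,enc = 2.72×10^-4 A.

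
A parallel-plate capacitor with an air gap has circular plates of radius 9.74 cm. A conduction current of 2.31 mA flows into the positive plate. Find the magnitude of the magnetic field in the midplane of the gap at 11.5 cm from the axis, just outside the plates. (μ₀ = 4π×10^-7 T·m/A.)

4.02×10^-9 T

Between the plates the displacement current equals the wire current: I_d = 2.31 mA = 2.31×10^-3 A.
For r ≥ R the full I_d is enclosed: B = μ₀ I_d/(2πr) = (4π×10^-7)(2.31×10^-3)/(2π·0.115) = 4.02×10^-9 T.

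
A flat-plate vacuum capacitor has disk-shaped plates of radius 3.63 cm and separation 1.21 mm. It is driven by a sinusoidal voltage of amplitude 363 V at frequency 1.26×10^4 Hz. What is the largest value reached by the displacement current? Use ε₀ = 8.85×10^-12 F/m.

C = ε₀A/d = (8.85×10^-12)(4.140×10^-3)/(1.21×10^-3) = 3.028×10^-11 F; ω = 2πf = 7.917×10^4 rad/s.
I_d = C dV/dt, so |I_d|_max = C V₀ ω = (3.028×10^-11)(363)(7.917×10^4) = 8.70×10^-4 A.

8.70×10^-4 A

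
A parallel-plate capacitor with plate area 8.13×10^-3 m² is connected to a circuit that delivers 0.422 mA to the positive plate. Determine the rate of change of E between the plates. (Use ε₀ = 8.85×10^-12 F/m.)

By continuity, I_d in the gap equals the 0.422 mA flowing in the wire.
Then dE/dt = I_d/(ε₀A) = 5.87×10^9 V/(m·s).

5.87×10^9 V/(m·s)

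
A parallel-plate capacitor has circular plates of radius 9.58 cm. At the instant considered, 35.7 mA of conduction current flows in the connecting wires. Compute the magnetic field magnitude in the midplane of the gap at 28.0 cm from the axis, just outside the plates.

Between the plates the displacement current equals the wire current: I_d = 35.7 mA = 0.0357 A.
For r ≥ R the full I_d is enclosed: B = μ₀ I_d/(2πr) = (4π×10^-7)(0.0357)/(2π·0.280) = 2.55×10^-8 T.

2.55×10^-8 T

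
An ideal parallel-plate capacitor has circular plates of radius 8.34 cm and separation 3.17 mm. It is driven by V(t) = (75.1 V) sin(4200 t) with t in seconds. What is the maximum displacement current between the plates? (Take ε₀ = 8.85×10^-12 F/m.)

1.92×10^-5 A

C = ε₀A/d = (8.85×10^-12)(0.02185)/(3.17×10^-3) = 6.100×10^-11 F; ω = 4200 rad/s.
I_d = C dV/dt, so |I_d|_max = C V₀ ω = (6.100×10^-11)(75.1)(4200) = 1.92×10^-5 A.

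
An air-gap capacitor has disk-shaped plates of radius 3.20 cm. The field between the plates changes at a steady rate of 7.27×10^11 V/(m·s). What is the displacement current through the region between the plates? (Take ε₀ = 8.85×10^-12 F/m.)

0.0207 A

I_d = ε₀ A (dE/dt) = (8.85×10^-12)(3.217×10^-3 m²)(7.27×10^11) = 0.0207 A.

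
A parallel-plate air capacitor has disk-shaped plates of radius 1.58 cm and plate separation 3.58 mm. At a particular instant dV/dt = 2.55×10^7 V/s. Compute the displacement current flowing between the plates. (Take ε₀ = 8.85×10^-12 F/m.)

C = ε₀A/d = (8.85×10^-12)(7.843×10^-4)/(3.58×10^-3) = 1.939×10^-12 F.
I_d = C dV/dt = (1.939×10^-12)(2.55×10^7) = 4.94×10^-5 A.

4.94×10^-5 A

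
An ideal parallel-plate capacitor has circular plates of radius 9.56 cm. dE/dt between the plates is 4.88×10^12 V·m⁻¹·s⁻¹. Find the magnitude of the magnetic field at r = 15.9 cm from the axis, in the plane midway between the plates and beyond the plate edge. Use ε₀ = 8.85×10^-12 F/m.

1.56×10^-6 T

Total displacement current: I_d = ε₀(πR²)(dE/dt) = (8.85×10^-12)(0.02871)(4.88×10^12) = 1.240 A.
For r ≥ R the full I_d is enclosed: B = μ₀ I_d/(2πr) = (4π×10^-7)(1.240)/(2π·0.159) = 1.56×10^-6 T.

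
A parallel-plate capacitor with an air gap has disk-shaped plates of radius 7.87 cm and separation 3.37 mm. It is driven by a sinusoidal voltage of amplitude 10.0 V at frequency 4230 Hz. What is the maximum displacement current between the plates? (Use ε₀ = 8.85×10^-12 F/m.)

C = ε₀A/d = (8.85×10^-12)(0.01946)/(3.37×10^-3) = 5.110×10^-11 F; ω = 2πf = 2.658×10^4 rad/s.
I_d = C dV/dt, so |I_d|_max = C V₀ ω = (5.110×10^-11)(10.0)(2.658×10^4) = 1.36×10^-5 A.

1.36×10^-5 A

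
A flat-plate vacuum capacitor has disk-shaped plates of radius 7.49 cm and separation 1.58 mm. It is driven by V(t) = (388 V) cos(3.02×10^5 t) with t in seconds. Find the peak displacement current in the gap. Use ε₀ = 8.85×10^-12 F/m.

0.0116 A

C = ε₀A/d = (8.85×10^-12)(0.01762)/(1.58×10^-3) = 9.869×10^-11 F; ω = 3.02×10^5 rad/s.
I_d = C dV/dt, so |I_d|_max = C V₀ ω = (9.869×10^-11)(388)(3.02×10^5) = 0.0116 A.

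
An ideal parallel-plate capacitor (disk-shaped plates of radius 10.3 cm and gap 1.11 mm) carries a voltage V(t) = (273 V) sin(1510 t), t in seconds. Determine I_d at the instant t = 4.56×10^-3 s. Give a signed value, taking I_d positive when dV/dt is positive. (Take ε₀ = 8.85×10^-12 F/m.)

9.03×10^-5 A

C = ε₀A/d = (8.85×10^-12)(0.03333)/(1.11×10^-3) = 2.657×10^-10 F. dV/dt = V₀ω·cos(ωt); at ωt = 6.8856 rad this factor is 0.8240.
I_d = C dV/dt = (2.657×10^-10)(273)(1510)(0.8240) = 9.03×10^-5 A.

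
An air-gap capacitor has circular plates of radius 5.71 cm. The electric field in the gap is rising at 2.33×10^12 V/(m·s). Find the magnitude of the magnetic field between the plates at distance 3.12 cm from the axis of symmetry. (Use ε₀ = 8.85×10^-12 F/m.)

4.04×10^-7 T

I_d = ε₀ dΦ_E/dt = ε₀ πR² (dE/dt) = (8.85×10^-12)(0.01024)(2.33×10^12) = 0.2112 A through the full plate area.
∮B·dl = μ₀ I_d,enc with I_d,enc = I_d r²/R² = 0.06306 A; so B = μ₀ I_d,enc/(2πr) = 4.04×10^-7 T.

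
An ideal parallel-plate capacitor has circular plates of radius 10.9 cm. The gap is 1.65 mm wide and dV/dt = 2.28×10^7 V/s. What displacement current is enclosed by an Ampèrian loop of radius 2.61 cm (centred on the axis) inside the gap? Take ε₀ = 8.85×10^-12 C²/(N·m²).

dE/dt = (dV/dt)/d = 1.382×10^10 V/(m·s); I_d = ε₀(πR²)(dE/dt) = (8.85×10^-12)(0.03733)(1.382×10^10) = 4.566×10^-3 A.
The field is uniform, so I_d,enc = I_d (r/R)² = (4.566×10^-3)(2.61/10.9)² = 2.62×10^-4 A.

2.62×10^-4 A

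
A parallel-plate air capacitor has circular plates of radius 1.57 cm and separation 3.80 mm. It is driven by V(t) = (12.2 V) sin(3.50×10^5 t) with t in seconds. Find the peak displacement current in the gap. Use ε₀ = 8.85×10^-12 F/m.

C = ε₀A/d = (8.85×10^-12)(7.744×10^-4)/(3.80×10^-3) = 1.804×10^-12 F; ω = 3.50×10^5 rad/s.
I_d = C dV/dt, so |I_d|_max = C V₀ ω = (1.804×10^-12)(12.2)(3.50×10^5) = 7.70×10^-6 A.

7.70×10^-6 A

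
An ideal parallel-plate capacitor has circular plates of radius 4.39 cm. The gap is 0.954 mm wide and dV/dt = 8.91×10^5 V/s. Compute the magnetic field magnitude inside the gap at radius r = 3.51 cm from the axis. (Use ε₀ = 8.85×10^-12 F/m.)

I_d = C dV/dt with C = ε₀πR²/d = 5.617×10^-11 F, so I_d = (5.617×10^-11)(8.91×10^5) = 5.005×10^-5 A.
∮B·dl = μ₀ I_d,enc with I_d,enc = I_d r²/R² = 3.200×10^-5 A; so B = μ₀ I_d,enc/(2πr) = 1.82×10^-10 T.

1.82×10^-10 T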